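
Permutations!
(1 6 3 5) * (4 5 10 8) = [0, 6, 2, 10, 5, 1, 3, 7, 4, 9, 8] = (1 6 3 10 8 4 5)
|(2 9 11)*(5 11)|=|(2 9 5 11)|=4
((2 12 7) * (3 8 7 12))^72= (12)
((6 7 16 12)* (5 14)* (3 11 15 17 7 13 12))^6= ((3 11 15 17 7 16)(5 14)(6 13 12))^6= (17)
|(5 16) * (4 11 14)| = 6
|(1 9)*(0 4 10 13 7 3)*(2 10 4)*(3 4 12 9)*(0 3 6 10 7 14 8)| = |(0 2 7 4 12 9 1 6 10 13 14 8)| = 12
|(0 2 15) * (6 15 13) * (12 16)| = |(0 2 13 6 15)(12 16)| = 10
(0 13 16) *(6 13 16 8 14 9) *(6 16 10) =[10, 1, 2, 3, 4, 5, 13, 7, 14, 16, 6, 11, 12, 8, 9, 15, 0] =(0 10 6 13 8 14 9 16)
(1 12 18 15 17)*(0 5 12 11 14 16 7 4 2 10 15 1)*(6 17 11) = (0 5 12 18 1 6 17)(2 10 15 11 14 16 7 4) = [5, 6, 10, 3, 2, 12, 17, 4, 8, 9, 15, 14, 18, 13, 16, 11, 7, 0, 1]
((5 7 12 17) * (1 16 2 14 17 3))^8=(1 3 12 7 5 17 14 2 16)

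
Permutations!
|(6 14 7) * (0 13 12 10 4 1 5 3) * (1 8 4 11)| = 24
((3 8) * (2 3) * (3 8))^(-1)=((2 8))^(-1)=(2 8)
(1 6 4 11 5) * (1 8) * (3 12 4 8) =(1 6 8)(3 12 4 11 5) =[0, 6, 2, 12, 11, 3, 8, 7, 1, 9, 10, 5, 4]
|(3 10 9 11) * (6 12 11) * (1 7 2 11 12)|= |(12)(1 7 2 11 3 10 9 6)|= 8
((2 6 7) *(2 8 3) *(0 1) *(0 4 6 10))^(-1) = ((0 1 4 6 7 8 3 2 10))^(-1) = (0 10 2 3 8 7 6 4 1)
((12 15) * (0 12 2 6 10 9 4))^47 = (0 4 9 10 6 2 15 12)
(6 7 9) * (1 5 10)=(1 5 10)(6 7 9)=[0, 5, 2, 3, 4, 10, 7, 9, 8, 6, 1]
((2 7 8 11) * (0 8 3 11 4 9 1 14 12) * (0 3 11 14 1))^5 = (0 8 4 9)(2 11 7)(3 12 14)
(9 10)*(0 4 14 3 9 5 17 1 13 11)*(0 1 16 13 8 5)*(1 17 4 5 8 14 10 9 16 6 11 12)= (0 5 4 10)(1 14 3 16 13 12)(6 11 17)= [5, 14, 2, 16, 10, 4, 11, 7, 8, 9, 0, 17, 1, 12, 3, 15, 13, 6]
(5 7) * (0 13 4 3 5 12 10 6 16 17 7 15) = (0 13 4 3 5 15)(6 16 17 7 12 10) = [13, 1, 2, 5, 3, 15, 16, 12, 8, 9, 6, 11, 10, 4, 14, 0, 17, 7]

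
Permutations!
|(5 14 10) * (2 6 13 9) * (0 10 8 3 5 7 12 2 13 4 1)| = 8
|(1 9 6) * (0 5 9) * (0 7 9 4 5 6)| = 10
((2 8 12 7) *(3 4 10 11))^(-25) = (2 7 12 8)(3 11 10 4)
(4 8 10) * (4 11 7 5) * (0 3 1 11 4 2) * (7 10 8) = (0 3 1 11 10 4 7 5 2) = [3, 11, 0, 1, 7, 2, 6, 5, 8, 9, 4, 10]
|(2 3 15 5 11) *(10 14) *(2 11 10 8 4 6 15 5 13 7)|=11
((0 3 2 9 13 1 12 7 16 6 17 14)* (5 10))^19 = (0 7 2 6 13 14 12 3 16 9 17 1)(5 10)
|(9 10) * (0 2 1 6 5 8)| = 6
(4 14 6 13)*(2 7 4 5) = [0, 1, 7, 3, 14, 2, 13, 4, 8, 9, 10, 11, 12, 5, 6] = (2 7 4 14 6 13 5)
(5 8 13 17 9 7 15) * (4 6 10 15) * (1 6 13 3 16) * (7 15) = (1 6 10 7 4 13 17 9 15 5 8 3 16) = [0, 6, 2, 16, 13, 8, 10, 4, 3, 15, 7, 11, 12, 17, 14, 5, 1, 9]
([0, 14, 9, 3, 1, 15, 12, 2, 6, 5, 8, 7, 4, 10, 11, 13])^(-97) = [0, 14, 9, 3, 1, 15, 12, 2, 6, 5, 8, 7, 4, 10, 11, 13]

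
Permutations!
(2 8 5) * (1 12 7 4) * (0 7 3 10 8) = [7, 12, 0, 10, 1, 2, 6, 4, 5, 9, 8, 11, 3] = (0 7 4 1 12 3 10 8 5 2)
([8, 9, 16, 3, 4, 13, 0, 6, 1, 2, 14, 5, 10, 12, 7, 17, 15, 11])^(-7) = [5, 12, 14, 3, 4, 1, 11, 17, 13, 10, 16, 8, 2, 9, 15, 6, 7, 0]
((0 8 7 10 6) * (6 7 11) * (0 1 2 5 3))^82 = (0 11 1 5)(2 3 8 6)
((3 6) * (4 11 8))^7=(3 6)(4 11 8)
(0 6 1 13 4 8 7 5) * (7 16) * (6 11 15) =(0 11 15 6 1 13 4 8 16 7 5) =[11, 13, 2, 3, 8, 0, 1, 5, 16, 9, 10, 15, 12, 4, 14, 6, 7]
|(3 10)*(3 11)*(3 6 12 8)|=6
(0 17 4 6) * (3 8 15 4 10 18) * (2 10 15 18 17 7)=[7, 1, 10, 8, 6, 5, 0, 2, 18, 9, 17, 11, 12, 13, 14, 4, 16, 15, 3]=(0 7 2 10 17 15 4 6)(3 8 18)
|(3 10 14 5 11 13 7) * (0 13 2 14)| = 20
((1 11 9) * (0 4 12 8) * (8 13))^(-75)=((0 4 12 13 8)(1 11 9))^(-75)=(13)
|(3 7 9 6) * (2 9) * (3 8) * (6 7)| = 3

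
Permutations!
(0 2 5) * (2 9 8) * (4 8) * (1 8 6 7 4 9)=[1, 8, 5, 3, 6, 0, 7, 4, 2, 9]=(9)(0 1 8 2 5)(4 6 7)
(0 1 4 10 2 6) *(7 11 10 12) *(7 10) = (0 1 4 12 10 2 6)(7 11) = [1, 4, 6, 3, 12, 5, 0, 11, 8, 9, 2, 7, 10]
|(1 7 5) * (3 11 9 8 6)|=|(1 7 5)(3 11 9 8 6)|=15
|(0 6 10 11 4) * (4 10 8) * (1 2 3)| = |(0 6 8 4)(1 2 3)(10 11)| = 12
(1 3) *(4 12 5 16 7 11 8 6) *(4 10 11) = (1 3)(4 12 5 16 7)(6 10 11 8) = [0, 3, 2, 1, 12, 16, 10, 4, 6, 9, 11, 8, 5, 13, 14, 15, 7]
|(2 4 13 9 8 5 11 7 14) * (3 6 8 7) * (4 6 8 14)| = 12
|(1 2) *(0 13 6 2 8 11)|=|(0 13 6 2 1 8 11)|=7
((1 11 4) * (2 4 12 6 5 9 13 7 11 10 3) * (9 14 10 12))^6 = (1 3 5)(2 14 12)(4 10 6)(7 9)(11 13)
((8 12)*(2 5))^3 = ((2 5)(8 12))^3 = (2 5)(8 12)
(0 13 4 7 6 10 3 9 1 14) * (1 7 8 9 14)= [13, 1, 2, 14, 8, 5, 10, 6, 9, 7, 3, 11, 12, 4, 0]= (0 13 4 8 9 7 6 10 3 14)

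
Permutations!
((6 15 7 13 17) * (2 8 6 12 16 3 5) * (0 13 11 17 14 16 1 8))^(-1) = (0 2 5 3 16 14 13)(1 12 17 11 7 15 6 8)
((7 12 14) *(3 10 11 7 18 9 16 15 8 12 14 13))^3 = (3 7 9 8)(10 14 16 12)(11 18 15 13)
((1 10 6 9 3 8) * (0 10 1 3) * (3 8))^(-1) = (0 9 6 10) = ((0 10 6 9))^(-1)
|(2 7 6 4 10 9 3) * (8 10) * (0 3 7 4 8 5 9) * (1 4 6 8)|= |(0 3 2 6 1 4 5 9 7 8 10)|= 11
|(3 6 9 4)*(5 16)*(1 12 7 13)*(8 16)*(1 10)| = 60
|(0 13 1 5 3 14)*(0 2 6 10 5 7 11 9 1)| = |(0 13)(1 7 11 9)(2 6 10 5 3 14)| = 12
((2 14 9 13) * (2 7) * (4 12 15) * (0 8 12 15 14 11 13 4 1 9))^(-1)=((0 8 12 14)(1 9 4 15)(2 11 13 7))^(-1)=(0 14 12 8)(1 15 4 9)(2 7 13 11)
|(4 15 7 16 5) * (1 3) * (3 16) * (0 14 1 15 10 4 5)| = 12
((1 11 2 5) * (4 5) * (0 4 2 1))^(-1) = ((0 4 5)(1 11))^(-1) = (0 5 4)(1 11)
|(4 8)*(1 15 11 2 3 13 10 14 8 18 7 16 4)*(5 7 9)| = 18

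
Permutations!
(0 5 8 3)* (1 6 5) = [1, 6, 2, 0, 4, 8, 5, 7, 3] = (0 1 6 5 8 3)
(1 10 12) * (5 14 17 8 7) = (1 10 12)(5 14 17 8 7) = [0, 10, 2, 3, 4, 14, 6, 5, 7, 9, 12, 11, 1, 13, 17, 15, 16, 8]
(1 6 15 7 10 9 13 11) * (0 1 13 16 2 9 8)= (0 1 6 15 7 10 8)(2 9 16)(11 13)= [1, 6, 9, 3, 4, 5, 15, 10, 0, 16, 8, 13, 12, 11, 14, 7, 2]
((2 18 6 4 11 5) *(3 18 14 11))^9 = (2 14 11 5)(3 18 6 4)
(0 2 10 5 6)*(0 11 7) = (0 2 10 5 6 11 7) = [2, 1, 10, 3, 4, 6, 11, 0, 8, 9, 5, 7]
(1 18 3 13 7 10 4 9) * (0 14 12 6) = [14, 18, 2, 13, 9, 5, 0, 10, 8, 1, 4, 11, 6, 7, 12, 15, 16, 17, 3] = (0 14 12 6)(1 18 3 13 7 10 4 9)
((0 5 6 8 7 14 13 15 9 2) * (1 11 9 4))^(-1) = ((0 5 6 8 7 14 13 15 4 1 11 9 2))^(-1) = (0 2 9 11 1 4 15 13 14 7 8 6 5)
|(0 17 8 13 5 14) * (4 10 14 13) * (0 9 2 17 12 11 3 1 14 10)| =|(0 12 11 3 1 14 9 2 17 8 4)(5 13)| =22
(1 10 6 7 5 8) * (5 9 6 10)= (10)(1 5 8)(6 7 9)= [0, 5, 2, 3, 4, 8, 7, 9, 1, 6, 10]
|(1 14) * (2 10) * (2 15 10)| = |(1 14)(10 15)| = 2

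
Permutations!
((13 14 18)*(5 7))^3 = (18)(5 7)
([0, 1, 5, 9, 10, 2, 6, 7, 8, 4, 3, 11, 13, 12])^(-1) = (2 5)(3 10 4 9)(12 13)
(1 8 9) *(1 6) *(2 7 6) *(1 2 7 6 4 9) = [0, 8, 6, 3, 9, 5, 2, 4, 1, 7] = (1 8)(2 6)(4 9 7)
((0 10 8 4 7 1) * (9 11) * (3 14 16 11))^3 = ((0 10 8 4 7 1)(3 14 16 11 9))^3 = (0 4)(1 8)(3 11 14 9 16)(7 10)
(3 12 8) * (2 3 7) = (2 3 12 8 7) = [0, 1, 3, 12, 4, 5, 6, 2, 7, 9, 10, 11, 8]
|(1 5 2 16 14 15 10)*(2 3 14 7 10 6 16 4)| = 18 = |(1 5 3 14 15 6 16 7 10)(2 4)|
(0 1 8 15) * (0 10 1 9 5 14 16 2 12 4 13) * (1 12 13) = [9, 8, 13, 3, 1, 14, 6, 7, 15, 5, 12, 11, 4, 0, 16, 10, 2] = (0 9 5 14 16 2 13)(1 8 15 10 12 4)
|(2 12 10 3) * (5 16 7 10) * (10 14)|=8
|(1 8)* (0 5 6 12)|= 4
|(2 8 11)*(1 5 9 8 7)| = 7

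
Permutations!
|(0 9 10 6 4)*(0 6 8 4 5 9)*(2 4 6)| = |(2 4)(5 9 10 8 6)| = 10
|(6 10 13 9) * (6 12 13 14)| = 3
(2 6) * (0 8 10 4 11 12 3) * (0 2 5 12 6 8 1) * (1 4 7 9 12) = (0 4 11 6 5 1)(2 8 10 7 9 12 3) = [4, 0, 8, 2, 11, 1, 5, 9, 10, 12, 7, 6, 3]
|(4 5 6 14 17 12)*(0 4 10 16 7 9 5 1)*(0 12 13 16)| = |(0 4 1 12 10)(5 6 14 17 13 16 7 9)| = 40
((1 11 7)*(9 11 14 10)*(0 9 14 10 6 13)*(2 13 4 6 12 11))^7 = (0 13 2 9)(1 10 14 12 11 7)(4 6)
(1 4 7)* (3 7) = (1 4 3 7) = [0, 4, 2, 7, 3, 5, 6, 1]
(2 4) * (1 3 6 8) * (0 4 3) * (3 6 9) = (0 4 2 6 8 1)(3 9) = [4, 0, 6, 9, 2, 5, 8, 7, 1, 3]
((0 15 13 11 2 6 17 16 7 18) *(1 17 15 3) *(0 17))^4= ((0 3 1)(2 6 15 13 11)(7 18 17 16))^4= (18)(0 3 1)(2 11 13 15 6)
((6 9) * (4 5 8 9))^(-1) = (4 6 9 8 5)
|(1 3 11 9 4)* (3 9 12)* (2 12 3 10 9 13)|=14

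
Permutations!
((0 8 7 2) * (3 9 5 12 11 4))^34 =((0 8 7 2)(3 9 5 12 11 4))^34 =(0 7)(2 8)(3 11 5)(4 12 9)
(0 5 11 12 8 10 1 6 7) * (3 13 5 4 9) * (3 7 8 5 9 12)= (0 4 12 5 11 3 13 9 7)(1 6 8 10)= [4, 6, 2, 13, 12, 11, 8, 0, 10, 7, 1, 3, 5, 9]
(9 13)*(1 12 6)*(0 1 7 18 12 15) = (0 1 15)(6 7 18 12)(9 13) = [1, 15, 2, 3, 4, 5, 7, 18, 8, 13, 10, 11, 6, 9, 14, 0, 16, 17, 12]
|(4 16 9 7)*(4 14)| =5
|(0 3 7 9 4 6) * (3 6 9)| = 2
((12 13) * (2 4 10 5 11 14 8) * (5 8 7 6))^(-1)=(2 8 10 4)(5 6 7 14 11)(12 13)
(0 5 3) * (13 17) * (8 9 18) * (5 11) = [11, 1, 2, 0, 4, 3, 6, 7, 9, 18, 10, 5, 12, 17, 14, 15, 16, 13, 8] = (0 11 5 3)(8 9 18)(13 17)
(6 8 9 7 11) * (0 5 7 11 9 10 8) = (0 5 7 9 11 6)(8 10) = [5, 1, 2, 3, 4, 7, 0, 9, 10, 11, 8, 6]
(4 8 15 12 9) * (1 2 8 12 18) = (1 2 8 15 18)(4 12 9) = [0, 2, 8, 3, 12, 5, 6, 7, 15, 4, 10, 11, 9, 13, 14, 18, 16, 17, 1]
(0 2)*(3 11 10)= (0 2)(3 11 10)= [2, 1, 0, 11, 4, 5, 6, 7, 8, 9, 3, 10]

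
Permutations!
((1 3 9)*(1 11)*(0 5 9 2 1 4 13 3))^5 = ((0 5 9 11 4 13 3 2 1))^5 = (0 13 5 3 9 2 11 1 4)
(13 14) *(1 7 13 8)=(1 7 13 14 8)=[0, 7, 2, 3, 4, 5, 6, 13, 1, 9, 10, 11, 12, 14, 8]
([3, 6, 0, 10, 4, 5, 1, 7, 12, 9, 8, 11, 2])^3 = [8, 6, 10, 12, 4, 5, 1, 7, 0, 9, 2, 11, 3]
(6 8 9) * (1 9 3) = [0, 9, 2, 1, 4, 5, 8, 7, 3, 6] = (1 9 6 8 3)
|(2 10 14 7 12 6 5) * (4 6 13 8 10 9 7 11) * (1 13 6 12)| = 13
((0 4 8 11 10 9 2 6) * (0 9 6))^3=((0 4 8 11 10 6 9 2))^3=(0 11 9 4 10 2 8 6)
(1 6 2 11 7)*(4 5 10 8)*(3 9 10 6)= (1 3 9 10 8 4 5 6 2 11 7)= [0, 3, 11, 9, 5, 6, 2, 1, 4, 10, 8, 7]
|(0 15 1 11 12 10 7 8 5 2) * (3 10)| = |(0 15 1 11 12 3 10 7 8 5 2)| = 11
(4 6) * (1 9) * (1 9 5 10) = (1 5 10)(4 6) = [0, 5, 2, 3, 6, 10, 4, 7, 8, 9, 1]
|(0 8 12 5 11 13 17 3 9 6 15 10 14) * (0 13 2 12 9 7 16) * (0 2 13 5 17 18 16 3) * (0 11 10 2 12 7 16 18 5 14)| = |(18)(0 8 9 6 15 2 7 3 16 12 17 11 13 5 10)| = 15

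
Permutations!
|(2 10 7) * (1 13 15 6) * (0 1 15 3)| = |(0 1 13 3)(2 10 7)(6 15)| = 12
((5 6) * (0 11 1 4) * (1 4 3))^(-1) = ((0 11 4)(1 3)(5 6))^(-1) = (0 4 11)(1 3)(5 6)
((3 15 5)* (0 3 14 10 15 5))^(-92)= (0 10 5)(3 15 14)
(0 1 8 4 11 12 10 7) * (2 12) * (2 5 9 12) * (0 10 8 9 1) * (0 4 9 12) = [4, 12, 2, 3, 11, 1, 6, 10, 9, 0, 7, 5, 8] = (0 4 11 5 1 12 8 9)(7 10)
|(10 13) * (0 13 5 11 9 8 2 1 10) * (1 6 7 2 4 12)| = |(0 13)(1 10 5 11 9 8 4 12)(2 6 7)| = 24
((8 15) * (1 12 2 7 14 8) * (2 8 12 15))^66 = (15)(2 7 14 12 8)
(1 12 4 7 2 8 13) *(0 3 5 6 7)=[3, 12, 8, 5, 0, 6, 7, 2, 13, 9, 10, 11, 4, 1]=(0 3 5 6 7 2 8 13 1 12 4)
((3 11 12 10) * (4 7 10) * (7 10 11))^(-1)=(3 10 4 12 11 7)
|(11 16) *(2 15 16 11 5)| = |(2 15 16 5)| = 4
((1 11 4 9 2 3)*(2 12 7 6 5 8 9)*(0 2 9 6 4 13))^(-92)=(0 11 3)(1 2 13)(5 8 6)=((0 2 3 1 11 13)(4 9 12 7)(5 8 6))^(-92)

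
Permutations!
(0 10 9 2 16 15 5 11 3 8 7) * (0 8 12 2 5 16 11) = [10, 1, 11, 12, 4, 0, 6, 8, 7, 5, 9, 3, 2, 13, 14, 16, 15] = (0 10 9 5)(2 11 3 12)(7 8)(15 16)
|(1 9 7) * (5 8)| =6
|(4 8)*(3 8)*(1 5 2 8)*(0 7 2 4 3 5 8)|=|(0 7 2)(1 8 3)(4 5)|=6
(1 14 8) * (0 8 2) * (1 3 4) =(0 8 3 4 1 14 2) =[8, 14, 0, 4, 1, 5, 6, 7, 3, 9, 10, 11, 12, 13, 2]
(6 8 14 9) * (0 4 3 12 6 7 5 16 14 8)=(0 4 3 12 6)(5 16 14 9 7)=[4, 1, 2, 12, 3, 16, 0, 5, 8, 7, 10, 11, 6, 13, 9, 15, 14]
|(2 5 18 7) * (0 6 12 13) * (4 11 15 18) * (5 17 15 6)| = |(0 5 4 11 6 12 13)(2 17 15 18 7)| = 35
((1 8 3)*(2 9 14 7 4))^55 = (14)(1 8 3)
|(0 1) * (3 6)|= 2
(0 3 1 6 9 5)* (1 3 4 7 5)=[4, 6, 2, 3, 7, 0, 9, 5, 8, 1]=(0 4 7 5)(1 6 9)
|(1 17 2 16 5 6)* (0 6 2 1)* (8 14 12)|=|(0 6)(1 17)(2 16 5)(8 14 12)|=6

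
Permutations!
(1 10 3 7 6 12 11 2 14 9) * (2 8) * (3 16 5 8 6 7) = [0, 10, 14, 3, 4, 8, 12, 7, 2, 1, 16, 6, 11, 13, 9, 15, 5] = (1 10 16 5 8 2 14 9)(6 12 11)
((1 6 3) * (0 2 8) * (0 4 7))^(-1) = ((0 2 8 4 7)(1 6 3))^(-1) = (0 7 4 8 2)(1 3 6)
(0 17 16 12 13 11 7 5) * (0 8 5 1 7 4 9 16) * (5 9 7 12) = [17, 12, 2, 3, 7, 8, 6, 1, 9, 16, 10, 4, 13, 11, 14, 15, 5, 0] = (0 17)(1 12 13 11 4 7)(5 8 9 16)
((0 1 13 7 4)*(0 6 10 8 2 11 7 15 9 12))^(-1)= ((0 1 13 15 9 12)(2 11 7 4 6 10 8))^(-1)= (0 12 9 15 13 1)(2 8 10 6 4 7 11)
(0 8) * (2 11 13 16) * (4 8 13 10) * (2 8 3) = (0 13 16 8)(2 11 10 4 3) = [13, 1, 11, 2, 3, 5, 6, 7, 0, 9, 4, 10, 12, 16, 14, 15, 8]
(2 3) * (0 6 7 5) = (0 6 7 5)(2 3) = [6, 1, 3, 2, 4, 0, 7, 5]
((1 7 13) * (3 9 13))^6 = (1 7 3 9 13) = ((1 7 3 9 13))^6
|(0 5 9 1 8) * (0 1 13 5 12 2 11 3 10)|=6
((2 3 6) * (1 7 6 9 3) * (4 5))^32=((1 7 6 2)(3 9)(4 5))^32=(9)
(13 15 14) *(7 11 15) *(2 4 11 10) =[0, 1, 4, 3, 11, 5, 6, 10, 8, 9, 2, 15, 12, 7, 13, 14] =(2 4 11 15 14 13 7 10)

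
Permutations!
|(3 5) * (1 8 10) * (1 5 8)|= 4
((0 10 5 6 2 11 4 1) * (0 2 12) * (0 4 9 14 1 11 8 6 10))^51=((1 2 8 6 12 4 11 9 14)(5 10))^51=(1 11 6)(2 9 12)(4 8 14)(5 10)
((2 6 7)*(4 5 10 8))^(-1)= (2 7 6)(4 8 10 5)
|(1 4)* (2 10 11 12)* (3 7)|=4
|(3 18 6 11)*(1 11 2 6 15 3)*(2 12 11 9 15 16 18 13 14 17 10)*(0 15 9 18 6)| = |(0 15 3 13 14 17 10 2)(1 18 16 6 12 11)| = 24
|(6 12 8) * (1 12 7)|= 5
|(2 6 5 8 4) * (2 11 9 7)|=|(2 6 5 8 4 11 9 7)|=8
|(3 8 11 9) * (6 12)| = 4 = |(3 8 11 9)(6 12)|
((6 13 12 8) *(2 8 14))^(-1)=(2 14 12 13 6 8)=((2 8 6 13 12 14))^(-1)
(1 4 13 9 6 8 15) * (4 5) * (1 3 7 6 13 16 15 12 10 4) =(1 5)(3 7 6 8 12 10 4 16 15)(9 13) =[0, 5, 2, 7, 16, 1, 8, 6, 12, 13, 4, 11, 10, 9, 14, 3, 15]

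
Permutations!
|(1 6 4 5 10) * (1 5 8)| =|(1 6 4 8)(5 10)| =4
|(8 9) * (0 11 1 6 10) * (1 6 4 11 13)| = |(0 13 1 4 11 6 10)(8 9)| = 14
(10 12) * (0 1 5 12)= (0 1 5 12 10)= [1, 5, 2, 3, 4, 12, 6, 7, 8, 9, 0, 11, 10]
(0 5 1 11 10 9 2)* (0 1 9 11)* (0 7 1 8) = (0 5 9 2 8)(1 7)(10 11) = [5, 7, 8, 3, 4, 9, 6, 1, 0, 2, 11, 10]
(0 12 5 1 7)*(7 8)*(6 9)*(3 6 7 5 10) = (0 12 10 3 6 9 7)(1 8 5) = [12, 8, 2, 6, 4, 1, 9, 0, 5, 7, 3, 11, 10]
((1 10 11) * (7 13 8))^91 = ((1 10 11)(7 13 8))^91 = (1 10 11)(7 13 8)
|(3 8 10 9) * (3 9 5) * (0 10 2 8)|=|(0 10 5 3)(2 8)|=4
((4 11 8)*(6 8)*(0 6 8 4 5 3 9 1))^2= ((0 6 4 11 8 5 3 9 1))^2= (0 4 8 3 1 6 11 5 9)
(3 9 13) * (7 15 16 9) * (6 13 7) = (3 6 13)(7 15 16 9) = [0, 1, 2, 6, 4, 5, 13, 15, 8, 7, 10, 11, 12, 3, 14, 16, 9]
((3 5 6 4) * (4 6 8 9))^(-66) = (3 4 9 8 5)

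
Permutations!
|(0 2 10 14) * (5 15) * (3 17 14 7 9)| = 8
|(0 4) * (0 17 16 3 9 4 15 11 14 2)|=|(0 15 11 14 2)(3 9 4 17 16)|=5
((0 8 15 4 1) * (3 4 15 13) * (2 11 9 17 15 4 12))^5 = (0 2 4 3 17 8 11 1 12 15 13 9)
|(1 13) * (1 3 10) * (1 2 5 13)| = 5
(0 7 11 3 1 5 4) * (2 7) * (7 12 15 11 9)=(0 2 12 15 11 3 1 5 4)(7 9)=[2, 5, 12, 1, 0, 4, 6, 9, 8, 7, 10, 3, 15, 13, 14, 11]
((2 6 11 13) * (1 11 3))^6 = ((1 11 13 2 6 3))^6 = (13)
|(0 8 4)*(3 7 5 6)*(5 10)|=15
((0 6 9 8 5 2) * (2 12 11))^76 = ((0 6 9 8 5 12 11 2))^76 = (0 5)(2 8)(6 12)(9 11)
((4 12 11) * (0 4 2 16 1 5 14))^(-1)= ((0 4 12 11 2 16 1 5 14))^(-1)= (0 14 5 1 16 2 11 12 4)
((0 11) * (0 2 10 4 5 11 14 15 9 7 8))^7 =((0 14 15 9 7 8)(2 10 4 5 11))^7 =(0 14 15 9 7 8)(2 4 11 10 5)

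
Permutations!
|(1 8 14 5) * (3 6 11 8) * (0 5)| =8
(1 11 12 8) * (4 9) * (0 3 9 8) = (0 3 9 4 8 1 11 12) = [3, 11, 2, 9, 8, 5, 6, 7, 1, 4, 10, 12, 0]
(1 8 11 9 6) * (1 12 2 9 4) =[0, 8, 9, 3, 1, 5, 12, 7, 11, 6, 10, 4, 2] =(1 8 11 4)(2 9 6 12)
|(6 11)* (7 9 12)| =6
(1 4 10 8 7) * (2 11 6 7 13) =(1 4 10 8 13 2 11 6 7) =[0, 4, 11, 3, 10, 5, 7, 1, 13, 9, 8, 6, 12, 2]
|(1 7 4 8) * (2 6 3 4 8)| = 12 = |(1 7 8)(2 6 3 4)|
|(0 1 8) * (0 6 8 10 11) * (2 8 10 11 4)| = 15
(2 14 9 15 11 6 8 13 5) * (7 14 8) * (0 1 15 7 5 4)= [1, 15, 8, 3, 0, 2, 5, 14, 13, 7, 10, 6, 12, 4, 9, 11]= (0 1 15 11 6 5 2 8 13 4)(7 14 9)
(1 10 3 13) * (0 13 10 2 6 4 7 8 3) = (0 13 1 2 6 4 7 8 3 10) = [13, 2, 6, 10, 7, 5, 4, 8, 3, 9, 0, 11, 12, 1]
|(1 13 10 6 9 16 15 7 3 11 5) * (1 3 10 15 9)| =6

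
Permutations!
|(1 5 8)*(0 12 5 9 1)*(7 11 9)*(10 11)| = 20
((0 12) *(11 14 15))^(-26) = ((0 12)(11 14 15))^(-26) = (11 14 15)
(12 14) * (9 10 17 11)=(9 10 17 11)(12 14)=[0, 1, 2, 3, 4, 5, 6, 7, 8, 10, 17, 9, 14, 13, 12, 15, 16, 11]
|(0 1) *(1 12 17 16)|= |(0 12 17 16 1)|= 5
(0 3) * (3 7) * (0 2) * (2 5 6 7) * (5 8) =(0 2)(3 8 5 6 7) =[2, 1, 0, 8, 4, 6, 7, 3, 5]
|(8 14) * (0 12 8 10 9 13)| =7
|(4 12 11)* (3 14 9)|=|(3 14 9)(4 12 11)|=3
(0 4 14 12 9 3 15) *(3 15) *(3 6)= (0 4 14 12 9 15)(3 6)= [4, 1, 2, 6, 14, 5, 3, 7, 8, 15, 10, 11, 9, 13, 12, 0]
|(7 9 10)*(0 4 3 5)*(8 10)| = |(0 4 3 5)(7 9 8 10)| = 4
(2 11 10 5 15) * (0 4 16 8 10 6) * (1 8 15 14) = (0 4 16 15 2 11 6)(1 8 10 5 14) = [4, 8, 11, 3, 16, 14, 0, 7, 10, 9, 5, 6, 12, 13, 1, 2, 15]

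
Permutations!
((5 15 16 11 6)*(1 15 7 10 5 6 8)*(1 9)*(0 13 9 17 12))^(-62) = (0 17 11 15 9)(1 13 12 8 16)(5 7 10)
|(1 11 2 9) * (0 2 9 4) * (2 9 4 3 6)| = 15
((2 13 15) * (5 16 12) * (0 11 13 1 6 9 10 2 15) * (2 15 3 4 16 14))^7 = ((0 11 13)(1 6 9 10 15 3 4 16 12 5 14 2))^7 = (0 11 13)(1 16 9 5 15 2 4 6 12 10 14 3)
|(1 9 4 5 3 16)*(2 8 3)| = |(1 9 4 5 2 8 3 16)| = 8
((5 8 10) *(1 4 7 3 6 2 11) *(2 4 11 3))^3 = ((1 11)(2 3 6 4 7)(5 8 10))^3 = (1 11)(2 4 3 7 6)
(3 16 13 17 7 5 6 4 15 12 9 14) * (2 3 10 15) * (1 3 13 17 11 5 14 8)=(1 3 16 17 7 14 10 15 12 9 8)(2 13 11 5 6 4)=[0, 3, 13, 16, 2, 6, 4, 14, 1, 8, 15, 5, 9, 11, 10, 12, 17, 7]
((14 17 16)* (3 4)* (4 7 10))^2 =(3 10)(4 7)(14 16 17)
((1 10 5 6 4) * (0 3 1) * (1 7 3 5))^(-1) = ((0 5 6 4)(1 10)(3 7))^(-1) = (0 4 6 5)(1 10)(3 7)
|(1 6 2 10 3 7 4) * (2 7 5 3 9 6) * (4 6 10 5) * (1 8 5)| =4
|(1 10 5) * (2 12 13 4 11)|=|(1 10 5)(2 12 13 4 11)|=15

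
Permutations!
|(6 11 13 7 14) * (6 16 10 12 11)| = |(7 14 16 10 12 11 13)| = 7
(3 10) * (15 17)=(3 10)(15 17)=[0, 1, 2, 10, 4, 5, 6, 7, 8, 9, 3, 11, 12, 13, 14, 17, 16, 15]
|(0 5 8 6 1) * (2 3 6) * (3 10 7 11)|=10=|(0 5 8 2 10 7 11 3 6 1)|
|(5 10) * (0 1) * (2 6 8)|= |(0 1)(2 6 8)(5 10)|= 6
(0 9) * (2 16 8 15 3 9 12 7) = (0 12 7 2 16 8 15 3 9) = [12, 1, 16, 9, 4, 5, 6, 2, 15, 0, 10, 11, 7, 13, 14, 3, 8]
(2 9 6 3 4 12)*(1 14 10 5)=[0, 14, 9, 4, 12, 1, 3, 7, 8, 6, 5, 11, 2, 13, 10]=(1 14 10 5)(2 9 6 3 4 12)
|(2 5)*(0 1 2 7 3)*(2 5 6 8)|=15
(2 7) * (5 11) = [0, 1, 7, 3, 4, 11, 6, 2, 8, 9, 10, 5] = (2 7)(5 11)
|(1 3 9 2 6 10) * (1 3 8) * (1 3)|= 7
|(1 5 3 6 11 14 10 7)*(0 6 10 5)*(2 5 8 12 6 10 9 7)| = 40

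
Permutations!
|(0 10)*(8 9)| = |(0 10)(8 9)| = 2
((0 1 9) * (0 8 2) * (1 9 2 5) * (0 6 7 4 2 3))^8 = (0 8 1)(3 9 5)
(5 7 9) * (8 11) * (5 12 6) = [0, 1, 2, 3, 4, 7, 5, 9, 11, 12, 10, 8, 6] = (5 7 9 12 6)(8 11)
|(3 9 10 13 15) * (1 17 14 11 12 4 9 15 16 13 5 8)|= |(1 17 14 11 12 4 9 10 5 8)(3 15)(13 16)|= 10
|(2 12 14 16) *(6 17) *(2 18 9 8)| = 14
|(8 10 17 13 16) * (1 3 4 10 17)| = 4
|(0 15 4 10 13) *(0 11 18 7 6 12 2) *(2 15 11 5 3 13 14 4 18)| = 15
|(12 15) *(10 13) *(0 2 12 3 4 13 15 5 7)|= |(0 2 12 5 7)(3 4 13 10 15)|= 5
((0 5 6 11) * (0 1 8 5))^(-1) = (1 11 6 5 8)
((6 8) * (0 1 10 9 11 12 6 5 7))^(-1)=((0 1 10 9 11 12 6 8 5 7))^(-1)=(0 7 5 8 6 12 11 9 10 1)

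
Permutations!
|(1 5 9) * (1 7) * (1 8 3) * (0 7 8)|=10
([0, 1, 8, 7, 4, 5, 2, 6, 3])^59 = (2 6 7 3 8)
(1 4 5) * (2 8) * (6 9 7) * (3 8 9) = (1 4 5)(2 9 7 6 3 8) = [0, 4, 9, 8, 5, 1, 3, 6, 2, 7]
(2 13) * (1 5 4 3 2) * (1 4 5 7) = (1 7)(2 13 4 3) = [0, 7, 13, 2, 3, 5, 6, 1, 8, 9, 10, 11, 12, 4]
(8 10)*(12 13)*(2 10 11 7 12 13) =(13)(2 10 8 11 7 12) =[0, 1, 10, 3, 4, 5, 6, 12, 11, 9, 8, 7, 2, 13]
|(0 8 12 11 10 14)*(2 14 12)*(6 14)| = |(0 8 2 6 14)(10 12 11)| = 15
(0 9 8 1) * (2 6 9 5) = (0 5 2 6 9 8 1) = [5, 0, 6, 3, 4, 2, 9, 7, 1, 8]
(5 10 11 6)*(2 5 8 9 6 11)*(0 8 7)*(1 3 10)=(11)(0 8 9 6 7)(1 3 10 2 5)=[8, 3, 5, 10, 4, 1, 7, 0, 9, 6, 2, 11]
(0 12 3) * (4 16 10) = (0 12 3)(4 16 10) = [12, 1, 2, 0, 16, 5, 6, 7, 8, 9, 4, 11, 3, 13, 14, 15, 10]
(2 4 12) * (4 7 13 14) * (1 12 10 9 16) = (1 12 2 7 13 14 4 10 9 16) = [0, 12, 7, 3, 10, 5, 6, 13, 8, 16, 9, 11, 2, 14, 4, 15, 1]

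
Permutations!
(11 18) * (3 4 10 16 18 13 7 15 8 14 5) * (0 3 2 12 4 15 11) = (0 3 15 8 14 5 2 12 4 10 16 18)(7 11 13) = [3, 1, 12, 15, 10, 2, 6, 11, 14, 9, 16, 13, 4, 7, 5, 8, 18, 17, 0]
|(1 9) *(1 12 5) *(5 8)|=5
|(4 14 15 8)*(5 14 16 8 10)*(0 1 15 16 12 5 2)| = |(0 1 15 10 2)(4 12 5 14 16 8)| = 30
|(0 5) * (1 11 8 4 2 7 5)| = 8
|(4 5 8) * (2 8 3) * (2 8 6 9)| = |(2 6 9)(3 8 4 5)| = 12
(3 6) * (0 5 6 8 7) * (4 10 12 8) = (0 5 6 3 4 10 12 8 7) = [5, 1, 2, 4, 10, 6, 3, 0, 7, 9, 12, 11, 8]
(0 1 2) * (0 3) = (0 1 2 3) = [1, 2, 3, 0]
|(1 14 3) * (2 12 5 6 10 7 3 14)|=|(14)(1 2 12 5 6 10 7 3)|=8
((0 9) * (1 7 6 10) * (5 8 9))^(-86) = (0 8)(1 6)(5 9)(7 10)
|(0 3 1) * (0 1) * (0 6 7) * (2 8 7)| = 6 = |(0 3 6 2 8 7)|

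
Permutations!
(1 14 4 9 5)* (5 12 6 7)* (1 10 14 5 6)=(1 5 10 14 4 9 12)(6 7)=[0, 5, 2, 3, 9, 10, 7, 6, 8, 12, 14, 11, 1, 13, 4]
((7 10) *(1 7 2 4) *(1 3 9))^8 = ((1 7 10 2 4 3 9))^8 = (1 7 10 2 4 3 9)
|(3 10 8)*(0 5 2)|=|(0 5 2)(3 10 8)|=3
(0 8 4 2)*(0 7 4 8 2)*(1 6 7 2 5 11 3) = (0 5 11 3 1 6 7 4) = [5, 6, 2, 1, 0, 11, 7, 4, 8, 9, 10, 3]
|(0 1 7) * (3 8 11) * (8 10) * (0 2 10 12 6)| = |(0 1 7 2 10 8 11 3 12 6)| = 10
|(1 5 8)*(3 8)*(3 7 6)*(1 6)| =3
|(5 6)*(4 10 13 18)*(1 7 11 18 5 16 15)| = |(1 7 11 18 4 10 13 5 6 16 15)| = 11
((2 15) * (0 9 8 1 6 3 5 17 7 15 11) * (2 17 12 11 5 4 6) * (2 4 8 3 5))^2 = (0 3 1 6 12)(4 5 11 9 8)(7 17 15)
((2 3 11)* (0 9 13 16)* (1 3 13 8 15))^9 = (0 16 13 2 11 3 1 15 8 9)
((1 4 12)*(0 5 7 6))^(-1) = ((0 5 7 6)(1 4 12))^(-1) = (0 6 7 5)(1 12 4)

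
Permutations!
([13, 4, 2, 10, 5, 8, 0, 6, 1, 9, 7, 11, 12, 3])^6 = [0, 5, 2, 3, 8, 1, 6, 7, 4, 9, 10, 11, 12, 13]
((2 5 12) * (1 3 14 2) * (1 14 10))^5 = (1 10 3)(2 5 12 14)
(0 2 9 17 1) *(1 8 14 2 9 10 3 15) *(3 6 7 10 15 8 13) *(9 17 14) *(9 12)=[17, 0, 15, 8, 4, 5, 7, 10, 12, 14, 6, 11, 9, 3, 2, 1, 16, 13]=(0 17 13 3 8 12 9 14 2 15 1)(6 7 10)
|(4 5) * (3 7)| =|(3 7)(4 5)| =2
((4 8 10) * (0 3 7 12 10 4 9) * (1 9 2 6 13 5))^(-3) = (0 5 2 7 9 13 10 3 1 6 12)(4 8)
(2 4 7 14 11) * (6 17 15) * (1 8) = (1 8)(2 4 7 14 11)(6 17 15) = [0, 8, 4, 3, 7, 5, 17, 14, 1, 9, 10, 2, 12, 13, 11, 6, 16, 15]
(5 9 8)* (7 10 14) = (5 9 8)(7 10 14) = [0, 1, 2, 3, 4, 9, 6, 10, 5, 8, 14, 11, 12, 13, 7]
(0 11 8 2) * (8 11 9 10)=(11)(0 9 10 8 2)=[9, 1, 0, 3, 4, 5, 6, 7, 2, 10, 8, 11]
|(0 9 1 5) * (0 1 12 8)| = |(0 9 12 8)(1 5)| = 4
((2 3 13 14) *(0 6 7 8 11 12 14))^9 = ((0 6 7 8 11 12 14 2 3 13))^9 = (0 13 3 2 14 12 11 8 7 6)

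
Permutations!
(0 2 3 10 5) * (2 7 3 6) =(0 7 3 10 5)(2 6) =[7, 1, 6, 10, 4, 0, 2, 3, 8, 9, 5]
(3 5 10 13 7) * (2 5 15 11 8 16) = (2 5 10 13 7 3 15 11 8 16) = [0, 1, 5, 15, 4, 10, 6, 3, 16, 9, 13, 8, 12, 7, 14, 11, 2]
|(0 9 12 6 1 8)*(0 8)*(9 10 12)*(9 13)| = 10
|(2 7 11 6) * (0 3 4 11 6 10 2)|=8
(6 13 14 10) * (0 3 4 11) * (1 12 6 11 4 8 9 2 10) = [3, 12, 10, 8, 4, 5, 13, 7, 9, 2, 11, 0, 6, 14, 1] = (0 3 8 9 2 10 11)(1 12 6 13 14)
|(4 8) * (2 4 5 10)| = 5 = |(2 4 8 5 10)|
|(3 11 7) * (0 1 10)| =|(0 1 10)(3 11 7)| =3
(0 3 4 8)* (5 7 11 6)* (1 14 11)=(0 3 4 8)(1 14 11 6 5 7)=[3, 14, 2, 4, 8, 7, 5, 1, 0, 9, 10, 6, 12, 13, 11]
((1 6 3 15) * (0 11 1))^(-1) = (0 15 3 6 1 11)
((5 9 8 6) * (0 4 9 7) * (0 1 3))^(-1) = (0 3 1 7 5 6 8 9 4)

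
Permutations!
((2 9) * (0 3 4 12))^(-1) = (0 12 4 3)(2 9)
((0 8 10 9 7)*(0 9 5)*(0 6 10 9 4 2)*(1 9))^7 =(5 6 10)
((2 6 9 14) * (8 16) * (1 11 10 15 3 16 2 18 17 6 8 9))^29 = (1 14 15 6 9 10 17 16 11 18 3)(2 8)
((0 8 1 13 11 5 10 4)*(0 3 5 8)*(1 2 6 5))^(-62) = (1 4 5 2 11)(3 10 6 8 13)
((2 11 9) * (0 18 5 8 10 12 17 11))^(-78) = (0 5 10 17 9)(2 18 8 12 11)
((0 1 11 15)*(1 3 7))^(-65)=((0 3 7 1 11 15))^(-65)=(0 3 7 1 11 15)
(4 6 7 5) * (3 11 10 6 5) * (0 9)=(0 9)(3 11 10 6 7)(4 5)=[9, 1, 2, 11, 5, 4, 7, 3, 8, 0, 6, 10]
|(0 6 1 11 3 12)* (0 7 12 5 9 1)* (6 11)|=|(0 11 3 5 9 1 6)(7 12)|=14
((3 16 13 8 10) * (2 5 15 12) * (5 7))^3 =(2 15 7 12 5)(3 8 16 10 13)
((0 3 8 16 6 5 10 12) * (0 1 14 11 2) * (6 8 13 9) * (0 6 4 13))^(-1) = (0 3)(1 12 10 5 6 2 11 14)(4 9 13)(8 16)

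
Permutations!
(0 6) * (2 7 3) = (0 6)(2 7 3) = [6, 1, 7, 2, 4, 5, 0, 3]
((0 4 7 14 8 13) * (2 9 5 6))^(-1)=(0 13 8 14 7 4)(2 6 5 9)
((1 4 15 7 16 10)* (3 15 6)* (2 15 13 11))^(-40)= (1 13 7 4 11 16 6 2 10 3 15)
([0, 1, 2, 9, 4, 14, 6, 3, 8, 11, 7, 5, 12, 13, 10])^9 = [0, 1, 2, 11, 4, 10, 6, 9, 8, 5, 3, 14, 12, 13, 7]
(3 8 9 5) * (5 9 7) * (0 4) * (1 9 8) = (0 4)(1 9 8 7 5 3) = [4, 9, 2, 1, 0, 3, 6, 5, 7, 8]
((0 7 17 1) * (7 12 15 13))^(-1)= (0 1 17 7 13 15 12)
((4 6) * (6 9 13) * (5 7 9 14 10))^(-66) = ((4 14 10 5 7 9 13 6))^(-66) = (4 13 7 10)(5 14 6 9)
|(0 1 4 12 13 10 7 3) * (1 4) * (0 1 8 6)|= 10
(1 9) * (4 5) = (1 9)(4 5) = [0, 9, 2, 3, 5, 4, 6, 7, 8, 1]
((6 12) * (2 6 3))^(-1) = ((2 6 12 3))^(-1) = (2 3 12 6)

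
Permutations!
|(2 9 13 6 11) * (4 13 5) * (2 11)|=6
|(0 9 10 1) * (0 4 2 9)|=|(1 4 2 9 10)|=5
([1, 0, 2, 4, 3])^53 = (0 1)(3 4)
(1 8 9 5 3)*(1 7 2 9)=(1 8)(2 9 5 3 7)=[0, 8, 9, 7, 4, 3, 6, 2, 1, 5]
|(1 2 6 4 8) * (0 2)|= |(0 2 6 4 8 1)|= 6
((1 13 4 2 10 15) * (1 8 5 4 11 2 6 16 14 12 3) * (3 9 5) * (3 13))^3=(1 3)(2 8)(4 14 5 16 9 6 12)(10 13)(11 15)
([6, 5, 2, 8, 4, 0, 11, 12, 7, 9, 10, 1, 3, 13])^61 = [6, 5, 2, 8, 4, 0, 11, 12, 7, 9, 10, 1, 3, 13]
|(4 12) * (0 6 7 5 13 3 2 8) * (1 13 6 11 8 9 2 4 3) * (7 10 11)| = |(0 7 5 6 10 11 8)(1 13)(2 9)(3 4 12)| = 42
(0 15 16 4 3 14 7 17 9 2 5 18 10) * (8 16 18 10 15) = (0 8 16 4 3 14 7 17 9 2 5 10)(15 18) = [8, 1, 5, 14, 3, 10, 6, 17, 16, 2, 0, 11, 12, 13, 7, 18, 4, 9, 15]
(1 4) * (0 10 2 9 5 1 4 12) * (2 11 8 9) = (0 10 11 8 9 5 1 12) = [10, 12, 2, 3, 4, 1, 6, 7, 9, 5, 11, 8, 0]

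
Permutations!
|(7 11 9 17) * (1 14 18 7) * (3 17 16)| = 9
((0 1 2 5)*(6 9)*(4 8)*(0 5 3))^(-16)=((0 1 2 3)(4 8)(6 9))^(-16)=(9)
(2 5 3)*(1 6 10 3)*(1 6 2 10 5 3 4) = (1 2 3 10 4)(5 6) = [0, 2, 3, 10, 1, 6, 5, 7, 8, 9, 4]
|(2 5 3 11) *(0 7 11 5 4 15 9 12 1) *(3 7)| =11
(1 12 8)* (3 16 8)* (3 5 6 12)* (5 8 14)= (1 3 16 14 5 6 12 8)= [0, 3, 2, 16, 4, 6, 12, 7, 1, 9, 10, 11, 8, 13, 5, 15, 14]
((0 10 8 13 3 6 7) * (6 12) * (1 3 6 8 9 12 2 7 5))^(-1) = ((0 10 9 12 8 13 6 5 1 3 2 7))^(-1) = (0 7 2 3 1 5 6 13 8 12 9 10)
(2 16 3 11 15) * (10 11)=(2 16 3 10 11 15)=[0, 1, 16, 10, 4, 5, 6, 7, 8, 9, 11, 15, 12, 13, 14, 2, 3]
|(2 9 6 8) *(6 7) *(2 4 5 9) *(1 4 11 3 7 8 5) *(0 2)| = |(0 2)(1 4)(3 7 6 5 9 8 11)| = 14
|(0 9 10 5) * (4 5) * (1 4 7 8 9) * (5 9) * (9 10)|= |(0 1 4 10 7 8 5)|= 7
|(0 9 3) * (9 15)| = |(0 15 9 3)| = 4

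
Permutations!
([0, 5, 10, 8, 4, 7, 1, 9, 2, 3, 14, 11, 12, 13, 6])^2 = [0, 7, 14, 2, 4, 9, 5, 3, 10, 8, 6, 11, 12, 13, 1]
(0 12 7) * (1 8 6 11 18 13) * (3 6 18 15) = (0 12 7)(1 8 18 13)(3 6 11 15) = [12, 8, 2, 6, 4, 5, 11, 0, 18, 9, 10, 15, 7, 1, 14, 3, 16, 17, 13]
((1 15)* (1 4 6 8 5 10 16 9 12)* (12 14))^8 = (1 9 5 4 12 16 8 15 14 10 6)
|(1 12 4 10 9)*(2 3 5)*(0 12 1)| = |(0 12 4 10 9)(2 3 5)| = 15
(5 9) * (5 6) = (5 9 6) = [0, 1, 2, 3, 4, 9, 5, 7, 8, 6]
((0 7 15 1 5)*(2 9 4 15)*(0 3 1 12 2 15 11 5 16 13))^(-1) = (0 13 16 1 3 5 11 4 9 2 12 15 7)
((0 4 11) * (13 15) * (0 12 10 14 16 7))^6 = (0 16 10 11)(4 7 14 12)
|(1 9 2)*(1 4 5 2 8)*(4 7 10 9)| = |(1 4 5 2 7 10 9 8)| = 8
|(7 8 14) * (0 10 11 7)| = 6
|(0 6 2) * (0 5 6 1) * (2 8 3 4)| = 6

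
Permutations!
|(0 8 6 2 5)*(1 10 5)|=|(0 8 6 2 1 10 5)|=7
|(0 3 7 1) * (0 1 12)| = 4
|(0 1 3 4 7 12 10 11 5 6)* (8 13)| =10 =|(0 1 3 4 7 12 10 11 5 6)(8 13)|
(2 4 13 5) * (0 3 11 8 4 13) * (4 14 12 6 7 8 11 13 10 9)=(0 3 13 5 2 10 9 4)(6 7 8 14 12)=[3, 1, 10, 13, 0, 2, 7, 8, 14, 4, 9, 11, 6, 5, 12]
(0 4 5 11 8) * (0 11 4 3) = [3, 1, 2, 0, 5, 4, 6, 7, 11, 9, 10, 8] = (0 3)(4 5)(8 11)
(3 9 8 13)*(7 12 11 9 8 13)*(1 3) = [0, 3, 2, 8, 4, 5, 6, 12, 7, 13, 10, 9, 11, 1] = (1 3 8 7 12 11 9 13)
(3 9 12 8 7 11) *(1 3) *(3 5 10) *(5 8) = [0, 8, 2, 9, 4, 10, 6, 11, 7, 12, 3, 1, 5] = (1 8 7 11)(3 9 12 5 10)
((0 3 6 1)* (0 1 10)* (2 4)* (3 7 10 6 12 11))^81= ((0 7 10)(2 4)(3 12 11))^81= (12)(2 4)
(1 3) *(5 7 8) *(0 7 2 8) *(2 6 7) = [2, 3, 8, 1, 4, 6, 7, 0, 5] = (0 2 8 5 6 7)(1 3)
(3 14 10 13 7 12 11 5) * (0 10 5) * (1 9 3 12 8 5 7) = (0 10 13 1 9 3 14 7 8 5 12 11) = [10, 9, 2, 14, 4, 12, 6, 8, 5, 3, 13, 0, 11, 1, 7]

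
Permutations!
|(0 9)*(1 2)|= |(0 9)(1 2)|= 2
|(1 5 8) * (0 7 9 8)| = 6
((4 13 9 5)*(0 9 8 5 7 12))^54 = ((0 9 7 12)(4 13 8 5))^54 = (0 7)(4 8)(5 13)(9 12)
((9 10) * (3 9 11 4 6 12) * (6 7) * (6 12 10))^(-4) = ((3 9 6 10 11 4 7 12))^(-4) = (3 11)(4 9)(6 7)(10 12)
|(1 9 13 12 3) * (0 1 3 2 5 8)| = |(0 1 9 13 12 2 5 8)| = 8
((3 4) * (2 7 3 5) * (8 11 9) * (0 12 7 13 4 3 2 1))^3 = (0 2 5 12 13 1 7 4)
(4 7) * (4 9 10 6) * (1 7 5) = (1 7 9 10 6 4 5) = [0, 7, 2, 3, 5, 1, 4, 9, 8, 10, 6]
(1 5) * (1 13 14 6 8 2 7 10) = (1 5 13 14 6 8 2 7 10) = [0, 5, 7, 3, 4, 13, 8, 10, 2, 9, 1, 11, 12, 14, 6]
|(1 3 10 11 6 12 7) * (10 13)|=|(1 3 13 10 11 6 12 7)|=8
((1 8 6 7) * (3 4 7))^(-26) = ((1 8 6 3 4 7))^(-26) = (1 4 6)(3 8 7)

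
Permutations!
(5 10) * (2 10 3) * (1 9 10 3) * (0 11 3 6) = [11, 9, 6, 2, 4, 1, 0, 7, 8, 10, 5, 3] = (0 11 3 2 6)(1 9 10 5)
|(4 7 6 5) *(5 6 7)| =2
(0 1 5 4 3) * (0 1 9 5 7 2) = [9, 7, 0, 1, 3, 4, 6, 2, 8, 5] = (0 9 5 4 3 1 7 2)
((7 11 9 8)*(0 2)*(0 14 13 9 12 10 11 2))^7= (2 14 13 9 8 7)(10 11 12)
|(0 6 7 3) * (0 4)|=|(0 6 7 3 4)|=5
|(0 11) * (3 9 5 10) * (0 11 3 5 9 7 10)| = 5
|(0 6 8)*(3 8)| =|(0 6 3 8)| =4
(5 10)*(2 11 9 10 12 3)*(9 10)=(2 11 10 5 12 3)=[0, 1, 11, 2, 4, 12, 6, 7, 8, 9, 5, 10, 3]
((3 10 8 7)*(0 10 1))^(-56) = (0 3 8)(1 7 10)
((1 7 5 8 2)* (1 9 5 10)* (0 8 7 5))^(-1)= ((0 8 2 9)(1 5 7 10))^(-1)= (0 9 2 8)(1 10 7 5)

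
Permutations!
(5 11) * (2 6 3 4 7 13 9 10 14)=[0, 1, 6, 4, 7, 11, 3, 13, 8, 10, 14, 5, 12, 9, 2]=(2 6 3 4 7 13 9 10 14)(5 11)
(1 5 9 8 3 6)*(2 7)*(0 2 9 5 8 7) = (0 2)(1 8 3 6)(7 9) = [2, 8, 0, 6, 4, 5, 1, 9, 3, 7]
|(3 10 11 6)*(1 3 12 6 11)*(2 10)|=|(1 3 2 10)(6 12)|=4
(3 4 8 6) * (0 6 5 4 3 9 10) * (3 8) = (0 6 9 10)(3 8 5 4) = [6, 1, 2, 8, 3, 4, 9, 7, 5, 10, 0]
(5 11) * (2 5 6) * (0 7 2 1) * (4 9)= [7, 0, 5, 3, 9, 11, 1, 2, 8, 4, 10, 6]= (0 7 2 5 11 6 1)(4 9)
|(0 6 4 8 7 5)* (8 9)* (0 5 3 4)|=|(0 6)(3 4 9 8 7)|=10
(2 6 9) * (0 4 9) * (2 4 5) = (0 5 2 6)(4 9) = [5, 1, 6, 3, 9, 2, 0, 7, 8, 4]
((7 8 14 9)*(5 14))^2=(5 9 8 14 7)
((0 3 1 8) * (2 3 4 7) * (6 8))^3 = ((0 4 7 2 3 1 6 8))^3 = (0 2 6 4 3 8 7 1)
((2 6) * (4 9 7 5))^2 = ((2 6)(4 9 7 5))^2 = (4 7)(5 9)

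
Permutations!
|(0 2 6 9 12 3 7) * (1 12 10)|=9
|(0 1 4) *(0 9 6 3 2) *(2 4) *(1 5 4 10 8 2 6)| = 10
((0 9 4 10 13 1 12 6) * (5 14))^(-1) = (0 6 12 1 13 10 4 9)(5 14)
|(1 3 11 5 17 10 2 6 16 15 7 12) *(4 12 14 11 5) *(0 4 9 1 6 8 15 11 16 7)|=|(0 4 12 6 7 14 16 11 9 1 3 5 17 10 2 8 15)|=17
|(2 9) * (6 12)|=|(2 9)(6 12)|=2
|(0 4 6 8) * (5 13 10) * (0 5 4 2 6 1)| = 9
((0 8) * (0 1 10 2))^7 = ((0 8 1 10 2))^7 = (0 1 2 8 10)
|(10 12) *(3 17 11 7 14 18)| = |(3 17 11 7 14 18)(10 12)| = 6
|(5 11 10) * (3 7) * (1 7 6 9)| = |(1 7 3 6 9)(5 11 10)| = 15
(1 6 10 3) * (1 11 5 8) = (1 6 10 3 11 5 8) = [0, 6, 2, 11, 4, 8, 10, 7, 1, 9, 3, 5]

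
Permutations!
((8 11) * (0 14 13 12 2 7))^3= ((0 14 13 12 2 7)(8 11))^3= (0 12)(2 14)(7 13)(8 11)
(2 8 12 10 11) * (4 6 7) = (2 8 12 10 11)(4 6 7) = [0, 1, 8, 3, 6, 5, 7, 4, 12, 9, 11, 2, 10]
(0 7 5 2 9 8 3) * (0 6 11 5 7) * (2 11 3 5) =(2 9 8 5 11)(3 6) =[0, 1, 9, 6, 4, 11, 3, 7, 5, 8, 10, 2]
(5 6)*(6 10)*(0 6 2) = (0 6 5 10 2) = [6, 1, 0, 3, 4, 10, 5, 7, 8, 9, 2]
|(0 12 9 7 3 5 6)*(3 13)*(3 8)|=|(0 12 9 7 13 8 3 5 6)|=9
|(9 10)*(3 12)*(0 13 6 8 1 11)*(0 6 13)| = |(13)(1 11 6 8)(3 12)(9 10)| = 4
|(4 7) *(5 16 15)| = |(4 7)(5 16 15)| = 6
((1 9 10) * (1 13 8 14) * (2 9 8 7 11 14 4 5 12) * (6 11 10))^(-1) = (1 14 11 6 9 2 12 5 4 8)(7 13 10)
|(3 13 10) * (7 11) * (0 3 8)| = 10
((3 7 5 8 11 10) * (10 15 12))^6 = (3 12 11 5)(7 10 15 8)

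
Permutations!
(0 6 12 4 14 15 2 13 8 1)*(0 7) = (0 6 12 4 14 15 2 13 8 1 7) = [6, 7, 13, 3, 14, 5, 12, 0, 1, 9, 10, 11, 4, 8, 15, 2]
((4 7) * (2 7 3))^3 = (2 3 4 7)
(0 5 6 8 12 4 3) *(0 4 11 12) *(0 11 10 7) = (0 5 6 8 11 12 10 7)(3 4) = [5, 1, 2, 4, 3, 6, 8, 0, 11, 9, 7, 12, 10]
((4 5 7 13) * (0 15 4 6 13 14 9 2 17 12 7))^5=((0 15 4 5)(2 17 12 7 14 9)(6 13))^5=(0 15 4 5)(2 9 14 7 12 17)(6 13)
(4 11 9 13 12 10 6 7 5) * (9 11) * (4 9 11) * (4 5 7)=(4 11 5 9 13 12 10 6)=[0, 1, 2, 3, 11, 9, 4, 7, 8, 13, 6, 5, 10, 12]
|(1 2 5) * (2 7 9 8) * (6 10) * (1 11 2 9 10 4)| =|(1 7 10 6 4)(2 5 11)(8 9)| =30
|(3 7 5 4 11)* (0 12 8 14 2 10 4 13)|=12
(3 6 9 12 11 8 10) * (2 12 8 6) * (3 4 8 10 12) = (2 3)(4 8 12 11 6 9 10) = [0, 1, 3, 2, 8, 5, 9, 7, 12, 10, 4, 6, 11]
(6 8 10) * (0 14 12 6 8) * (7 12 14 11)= (14)(0 11 7 12 6)(8 10)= [11, 1, 2, 3, 4, 5, 0, 12, 10, 9, 8, 7, 6, 13, 14]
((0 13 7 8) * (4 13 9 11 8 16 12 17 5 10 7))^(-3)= (0 9 11 8)(4 13)(5 16)(7 17)(10 12)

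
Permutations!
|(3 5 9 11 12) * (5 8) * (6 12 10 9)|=15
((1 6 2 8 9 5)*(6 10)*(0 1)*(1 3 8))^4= (10)(0 5 9 8 3)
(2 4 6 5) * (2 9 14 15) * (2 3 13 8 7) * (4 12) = (2 12 4 6 5 9 14 15 3 13 8 7) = [0, 1, 12, 13, 6, 9, 5, 2, 7, 14, 10, 11, 4, 8, 15, 3]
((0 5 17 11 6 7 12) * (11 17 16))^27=(17)(0 12 7 6 11 16 5)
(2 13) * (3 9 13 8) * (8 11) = [0, 1, 11, 9, 4, 5, 6, 7, 3, 13, 10, 8, 12, 2] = (2 11 8 3 9 13)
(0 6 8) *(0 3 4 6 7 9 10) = (0 7 9 10)(3 4 6 8) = [7, 1, 2, 4, 6, 5, 8, 9, 3, 10, 0]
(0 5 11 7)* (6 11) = (0 5 6 11 7) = [5, 1, 2, 3, 4, 6, 11, 0, 8, 9, 10, 7]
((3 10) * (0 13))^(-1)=((0 13)(3 10))^(-1)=(0 13)(3 10)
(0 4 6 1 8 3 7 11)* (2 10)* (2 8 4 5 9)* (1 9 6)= (0 5 6 9 2 10 8 3 7 11)(1 4)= [5, 4, 10, 7, 1, 6, 9, 11, 3, 2, 8, 0]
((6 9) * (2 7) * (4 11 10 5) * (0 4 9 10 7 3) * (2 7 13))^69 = (0 13)(2 4)(3 11)(5 9 6 10)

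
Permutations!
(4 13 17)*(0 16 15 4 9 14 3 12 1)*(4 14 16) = [4, 0, 2, 12, 13, 5, 6, 7, 8, 16, 10, 11, 1, 17, 3, 14, 15, 9] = (0 4 13 17 9 16 15 14 3 12 1)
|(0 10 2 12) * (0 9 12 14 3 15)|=6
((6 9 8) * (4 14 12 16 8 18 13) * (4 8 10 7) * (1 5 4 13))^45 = (1 10 18 16 9 12 6 14 8 4 13 5 7)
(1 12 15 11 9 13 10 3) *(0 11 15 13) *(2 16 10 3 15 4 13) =[11, 12, 16, 1, 13, 5, 6, 7, 8, 0, 15, 9, 2, 3, 14, 4, 10] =(0 11 9)(1 12 2 16 10 15 4 13 3)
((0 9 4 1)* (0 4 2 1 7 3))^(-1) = (0 3 7 4 1 2 9)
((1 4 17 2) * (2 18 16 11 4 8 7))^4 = ((1 8 7 2)(4 17 18 16 11))^4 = (4 11 16 18 17)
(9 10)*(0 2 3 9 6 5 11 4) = [2, 1, 3, 9, 0, 11, 5, 7, 8, 10, 6, 4] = (0 2 3 9 10 6 5 11 4)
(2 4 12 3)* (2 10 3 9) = [0, 1, 4, 10, 12, 5, 6, 7, 8, 2, 3, 11, 9] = (2 4 12 9)(3 10)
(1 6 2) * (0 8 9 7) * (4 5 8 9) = (0 9 7)(1 6 2)(4 5 8) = [9, 6, 1, 3, 5, 8, 2, 0, 4, 7]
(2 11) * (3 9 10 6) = (2 11)(3 9 10 6) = [0, 1, 11, 9, 4, 5, 3, 7, 8, 10, 6, 2]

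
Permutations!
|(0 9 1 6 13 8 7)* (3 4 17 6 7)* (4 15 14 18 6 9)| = |(0 4 17 9 1 7)(3 15 14 18 6 13 8)| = 42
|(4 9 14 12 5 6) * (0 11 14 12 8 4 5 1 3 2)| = 10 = |(0 11 14 8 4 9 12 1 3 2)(5 6)|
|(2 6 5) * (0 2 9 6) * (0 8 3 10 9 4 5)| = |(0 2 8 3 10 9 6)(4 5)| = 14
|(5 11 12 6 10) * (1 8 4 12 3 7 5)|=|(1 8 4 12 6 10)(3 7 5 11)|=12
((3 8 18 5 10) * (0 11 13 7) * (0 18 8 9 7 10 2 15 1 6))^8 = (0 5 10 1 7 11 2 3 6 18 13 15 9)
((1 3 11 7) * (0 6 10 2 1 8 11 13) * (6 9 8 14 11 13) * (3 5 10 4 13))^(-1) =((0 9 8 3 6 4 13)(1 5 10 2)(7 14 11))^(-1) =(0 13 4 6 3 8 9)(1 2 10 5)(7 11 14)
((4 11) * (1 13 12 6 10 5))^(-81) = ((1 13 12 6 10 5)(4 11))^(-81) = (1 6)(4 11)(5 12)(10 13)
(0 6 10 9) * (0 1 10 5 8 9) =(0 6 5 8 9 1 10) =[6, 10, 2, 3, 4, 8, 5, 7, 9, 1, 0]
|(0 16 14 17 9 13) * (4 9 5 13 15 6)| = 12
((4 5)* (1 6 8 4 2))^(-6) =((1 6 8 4 5 2))^(-6) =(8)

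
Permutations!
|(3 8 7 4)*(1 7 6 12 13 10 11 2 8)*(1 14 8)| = |(1 7 4 3 14 8 6 12 13 10 11 2)| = 12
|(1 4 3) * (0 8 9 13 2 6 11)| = 21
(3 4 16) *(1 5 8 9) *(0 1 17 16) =[1, 5, 2, 4, 0, 8, 6, 7, 9, 17, 10, 11, 12, 13, 14, 15, 3, 16] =(0 1 5 8 9 17 16 3 4)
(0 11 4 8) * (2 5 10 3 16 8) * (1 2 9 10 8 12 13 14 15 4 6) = (0 11 6 1 2 5 8)(3 16 12 13 14 15 4 9 10) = [11, 2, 5, 16, 9, 8, 1, 7, 0, 10, 3, 6, 13, 14, 15, 4, 12]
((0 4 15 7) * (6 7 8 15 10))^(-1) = (0 7 6 10 4)(8 15)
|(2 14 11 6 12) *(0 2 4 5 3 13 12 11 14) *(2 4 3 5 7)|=|(14)(0 4 7 2)(3 13 12)(6 11)|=12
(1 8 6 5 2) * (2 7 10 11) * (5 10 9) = [0, 8, 1, 3, 4, 7, 10, 9, 6, 5, 11, 2] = (1 8 6 10 11 2)(5 7 9)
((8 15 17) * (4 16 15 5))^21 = ((4 16 15 17 8 5))^21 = (4 17)(5 15)(8 16)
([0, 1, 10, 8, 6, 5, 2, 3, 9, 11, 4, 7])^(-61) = (2 6 4 10)(3 7 11 9 8)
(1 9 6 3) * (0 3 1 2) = (0 3 2)(1 9 6) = [3, 9, 0, 2, 4, 5, 1, 7, 8, 6]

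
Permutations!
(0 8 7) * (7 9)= [8, 1, 2, 3, 4, 5, 6, 0, 9, 7]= (0 8 9 7)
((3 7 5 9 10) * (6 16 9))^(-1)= ((3 7 5 6 16 9 10))^(-1)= (3 10 9 16 6 5 7)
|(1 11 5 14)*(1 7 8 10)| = 7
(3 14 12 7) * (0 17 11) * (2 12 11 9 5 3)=[17, 1, 12, 14, 4, 3, 6, 2, 8, 5, 10, 0, 7, 13, 11, 15, 16, 9]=(0 17 9 5 3 14 11)(2 12 7)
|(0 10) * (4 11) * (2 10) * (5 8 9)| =6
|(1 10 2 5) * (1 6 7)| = |(1 10 2 5 6 7)| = 6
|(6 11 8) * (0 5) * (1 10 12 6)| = |(0 5)(1 10 12 6 11 8)| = 6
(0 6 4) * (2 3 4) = (0 6 2 3 4) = [6, 1, 3, 4, 0, 5, 2]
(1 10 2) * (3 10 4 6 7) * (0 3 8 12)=(0 3 10 2 1 4 6 7 8 12)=[3, 4, 1, 10, 6, 5, 7, 8, 12, 9, 2, 11, 0]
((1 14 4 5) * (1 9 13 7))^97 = (1 7 13 9 5 4 14)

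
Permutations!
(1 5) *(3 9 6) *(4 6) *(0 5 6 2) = (0 5 1 6 3 9 4 2) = [5, 6, 0, 9, 2, 1, 3, 7, 8, 4]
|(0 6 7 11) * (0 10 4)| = |(0 6 7 11 10 4)| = 6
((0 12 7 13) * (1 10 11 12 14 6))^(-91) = ((0 14 6 1 10 11 12 7 13))^(-91) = (0 13 7 12 11 10 1 6 14)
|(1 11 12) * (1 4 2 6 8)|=7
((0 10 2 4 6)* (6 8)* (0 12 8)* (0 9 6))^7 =((0 10 2 4 9 6 12 8))^7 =(0 8 12 6 9 4 2 10)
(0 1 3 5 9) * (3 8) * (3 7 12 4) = [1, 8, 2, 5, 3, 9, 6, 12, 7, 0, 10, 11, 4] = (0 1 8 7 12 4 3 5 9)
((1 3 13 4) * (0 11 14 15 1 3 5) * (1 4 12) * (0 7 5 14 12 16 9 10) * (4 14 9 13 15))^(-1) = (0 10 9 1 12 11)(3 4 14 15)(5 7)(13 16)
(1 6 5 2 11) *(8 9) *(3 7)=[0, 6, 11, 7, 4, 2, 5, 3, 9, 8, 10, 1]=(1 6 5 2 11)(3 7)(8 9)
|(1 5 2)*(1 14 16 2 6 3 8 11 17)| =|(1 5 6 3 8 11 17)(2 14 16)| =21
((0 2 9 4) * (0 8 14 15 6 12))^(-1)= (0 12 6 15 14 8 4 9 2)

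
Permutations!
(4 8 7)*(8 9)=(4 9 8 7)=[0, 1, 2, 3, 9, 5, 6, 4, 7, 8]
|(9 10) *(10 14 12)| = 4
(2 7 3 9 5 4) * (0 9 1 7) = (0 9 5 4 2)(1 7 3) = [9, 7, 0, 1, 2, 4, 6, 3, 8, 5]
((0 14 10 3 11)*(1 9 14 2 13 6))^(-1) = ((0 2 13 6 1 9 14 10 3 11))^(-1) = (0 11 3 10 14 9 1 6 13 2)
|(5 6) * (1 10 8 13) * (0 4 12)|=|(0 4 12)(1 10 8 13)(5 6)|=12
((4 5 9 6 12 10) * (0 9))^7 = ((0 9 6 12 10 4 5))^7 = (12)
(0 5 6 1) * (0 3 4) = (0 5 6 1 3 4) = [5, 3, 2, 4, 0, 6, 1]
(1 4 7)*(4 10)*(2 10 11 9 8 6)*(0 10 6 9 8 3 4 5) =(0 10 5)(1 11 8 9 3 4 7)(2 6) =[10, 11, 6, 4, 7, 0, 2, 1, 9, 3, 5, 8]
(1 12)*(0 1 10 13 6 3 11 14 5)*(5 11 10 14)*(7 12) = (0 1 7 12 14 11 5)(3 10 13 6) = [1, 7, 2, 10, 4, 0, 3, 12, 8, 9, 13, 5, 14, 6, 11]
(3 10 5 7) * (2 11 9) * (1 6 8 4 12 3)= [0, 6, 11, 10, 12, 7, 8, 1, 4, 2, 5, 9, 3]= (1 6 8 4 12 3 10 5 7)(2 11 9)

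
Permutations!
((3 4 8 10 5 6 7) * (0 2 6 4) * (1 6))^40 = ((0 2 1 6 7 3)(4 8 10 5))^40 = (10)(0 7 1)(2 3 6)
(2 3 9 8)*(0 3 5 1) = (0 3 9 8 2 5 1) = [3, 0, 5, 9, 4, 1, 6, 7, 2, 8]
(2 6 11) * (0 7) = [7, 1, 6, 3, 4, 5, 11, 0, 8, 9, 10, 2] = (0 7)(2 6 11)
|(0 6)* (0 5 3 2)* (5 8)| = 6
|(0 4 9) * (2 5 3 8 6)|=|(0 4 9)(2 5 3 8 6)|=15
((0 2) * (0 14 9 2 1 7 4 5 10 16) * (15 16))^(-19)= (0 10 7 16 5 1 15 4)(2 9 14)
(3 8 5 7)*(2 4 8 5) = [0, 1, 4, 5, 8, 7, 6, 3, 2] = (2 4 8)(3 5 7)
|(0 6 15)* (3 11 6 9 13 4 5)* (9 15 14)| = 8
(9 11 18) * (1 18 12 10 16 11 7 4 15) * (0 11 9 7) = (0 11 12 10 16 9)(1 18 7 4 15) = [11, 18, 2, 3, 15, 5, 6, 4, 8, 0, 16, 12, 10, 13, 14, 1, 9, 17, 7]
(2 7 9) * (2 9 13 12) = (2 7 13 12) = [0, 1, 7, 3, 4, 5, 6, 13, 8, 9, 10, 11, 2, 12]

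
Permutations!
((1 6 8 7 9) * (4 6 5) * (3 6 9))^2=(1 4)(3 8)(5 9)(6 7)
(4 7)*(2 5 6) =(2 5 6)(4 7) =[0, 1, 5, 3, 7, 6, 2, 4]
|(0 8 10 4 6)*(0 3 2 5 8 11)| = |(0 11)(2 5 8 10 4 6 3)| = 14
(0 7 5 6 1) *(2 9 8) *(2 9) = (0 7 5 6 1)(8 9) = [7, 0, 2, 3, 4, 6, 1, 5, 9, 8]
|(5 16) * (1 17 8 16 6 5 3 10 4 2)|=|(1 17 8 16 3 10 4 2)(5 6)|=8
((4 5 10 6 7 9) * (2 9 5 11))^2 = (2 4)(5 6)(7 10)(9 11)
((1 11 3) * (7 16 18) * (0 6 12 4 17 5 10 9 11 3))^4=(0 17 11 4 9 12 10 6 5)(7 16 18)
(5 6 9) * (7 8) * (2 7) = (2 7 8)(5 6 9) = [0, 1, 7, 3, 4, 6, 9, 8, 2, 5]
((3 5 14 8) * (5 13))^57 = (3 5 8 13 14)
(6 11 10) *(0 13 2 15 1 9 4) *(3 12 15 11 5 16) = (0 13 2 11 10 6 5 16 3 12 15 1 9 4) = [13, 9, 11, 12, 0, 16, 5, 7, 8, 4, 6, 10, 15, 2, 14, 1, 3]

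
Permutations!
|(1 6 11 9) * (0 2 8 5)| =4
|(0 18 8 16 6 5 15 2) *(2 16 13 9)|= |(0 18 8 13 9 2)(5 15 16 6)|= 12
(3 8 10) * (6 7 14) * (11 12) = (3 8 10)(6 7 14)(11 12) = [0, 1, 2, 8, 4, 5, 7, 14, 10, 9, 3, 12, 11, 13, 6]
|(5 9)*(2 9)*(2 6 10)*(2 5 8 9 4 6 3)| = 6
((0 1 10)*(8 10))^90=(0 8)(1 10)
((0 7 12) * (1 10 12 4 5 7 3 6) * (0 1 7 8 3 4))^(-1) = ((0 4 5 8 3 6 7)(1 10 12))^(-1) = (0 7 6 3 8 5 4)(1 12 10)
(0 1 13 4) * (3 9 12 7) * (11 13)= (0 1 11 13 4)(3 9 12 7)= [1, 11, 2, 9, 0, 5, 6, 3, 8, 12, 10, 13, 7, 4]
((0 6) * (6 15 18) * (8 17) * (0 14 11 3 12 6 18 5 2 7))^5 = ((18)(0 15 5 2 7)(3 12 6 14 11)(8 17))^5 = (18)(8 17)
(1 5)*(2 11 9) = (1 5)(2 11 9) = [0, 5, 11, 3, 4, 1, 6, 7, 8, 2, 10, 9]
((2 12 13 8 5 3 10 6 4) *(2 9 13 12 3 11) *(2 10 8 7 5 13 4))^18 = ((2 3 8 13 7 5 11 10 6)(4 9))^18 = (13)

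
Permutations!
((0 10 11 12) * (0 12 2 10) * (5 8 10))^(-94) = ((12)(2 5 8 10 11))^(-94) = (12)(2 5 8 10 11)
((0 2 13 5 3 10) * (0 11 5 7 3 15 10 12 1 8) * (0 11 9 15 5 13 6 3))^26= (0 8 6 13 12)(1 2 11 3 7)(9 10 15)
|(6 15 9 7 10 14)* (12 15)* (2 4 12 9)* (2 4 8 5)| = |(2 8 5)(4 12 15)(6 9 7 10 14)| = 15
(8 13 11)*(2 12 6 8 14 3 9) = (2 12 6 8 13 11 14 3 9) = [0, 1, 12, 9, 4, 5, 8, 7, 13, 2, 10, 14, 6, 11, 3]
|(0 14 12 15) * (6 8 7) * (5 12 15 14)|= |(0 5 12 14 15)(6 8 7)|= 15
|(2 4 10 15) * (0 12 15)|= |(0 12 15 2 4 10)|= 6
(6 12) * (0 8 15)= (0 8 15)(6 12)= [8, 1, 2, 3, 4, 5, 12, 7, 15, 9, 10, 11, 6, 13, 14, 0]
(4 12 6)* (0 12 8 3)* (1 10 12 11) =[11, 10, 2, 0, 8, 5, 4, 7, 3, 9, 12, 1, 6] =(0 11 1 10 12 6 4 8 3)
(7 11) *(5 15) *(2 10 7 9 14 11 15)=(2 10 7 15 5)(9 14 11)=[0, 1, 10, 3, 4, 2, 6, 15, 8, 14, 7, 9, 12, 13, 11, 5]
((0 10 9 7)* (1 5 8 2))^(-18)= ((0 10 9 7)(1 5 8 2))^(-18)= (0 9)(1 8)(2 5)(7 10)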